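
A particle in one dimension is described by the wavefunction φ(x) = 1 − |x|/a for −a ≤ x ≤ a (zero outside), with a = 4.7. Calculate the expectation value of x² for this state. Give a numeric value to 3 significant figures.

2.21

⟨x²⟩ = ∫ x²·|φ|² dx / ∫|φ|² dx (integrals over the domain).
φ is even, so ∫ over [−a, a] = 2∫₀ᵃ with φ = 1 − x/a there: ∫₀ᵃ (1 − x/a)² dx = a/3, ∫₀ᵃ x²(1 − x/a)² dx = a³/30, ∫₀ᵃ x⁴(1 − x/a)² dx = a⁵/105.
State is unnormalized: ∫|φ|² dx = 3.1333, and ∫φ*·x²·φ dx = 6.9215, so ⟨x²⟩ = 6.9215 / 3.1333.
⟨x²⟩ = 2.2090.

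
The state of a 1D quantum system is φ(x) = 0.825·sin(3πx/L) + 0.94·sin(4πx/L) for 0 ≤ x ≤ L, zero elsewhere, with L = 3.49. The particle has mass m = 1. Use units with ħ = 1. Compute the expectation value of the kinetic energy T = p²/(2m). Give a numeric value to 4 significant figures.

T = −(ħ²/2m) d²/dx², so ⟨T⟩ = −(ħ²/2m) ∫ φ*·φ'' dx / ∫|φ|² dx; with m = 1.
d²/dx² sin(jπx/L) = −(jπ/L)²·sin(jπx/L); on 0 ≤ x ≤ L, ∫sin²(jπx/L) dx = L/2 and ∫sin(jπx/L)·sin(lπx/L) dx = 0 for j ≠ l, so only diagonal terms survive in ∫|φ|² and ∫φ·φ″; ∫φ·φ′ dx = [φ²/2] between the walls = 0.
State is unnormalized: ∫|φ|² dx = 2.7296, and ∫φ*·(−ħ²/2m · φ'') dx = 14.326, so ⟨T⟩ = 14.326 / 2.7296.
⟨T⟩ = 5.2484.

5.248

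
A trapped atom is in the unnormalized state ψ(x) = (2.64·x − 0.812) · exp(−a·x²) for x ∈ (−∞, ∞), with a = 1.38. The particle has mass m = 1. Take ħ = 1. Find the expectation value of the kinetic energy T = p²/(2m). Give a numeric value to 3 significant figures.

T = −(ħ²/2m) d²/dx², so ⟨T⟩ = −(ħ²/2m) ∫ ψ*·ψ'' dx / ∫|ψ|² dx; with m = 1.
Expand each integrand as polynomial × e^(−2ax²) and use ∫x^(2j)·e^(−2ax²) dx = (2j−1)!!/(4a)^j · √(π/(2a)), odd powers → 0; here √(π/(2a)) = 1.0669. Differentiate with the product rule, d/dx e^(−ax²) = −2ax·e^(−ax²).
State is unnormalized: ∫|ψ|² dx = 2.0505, and ∫ψ*·(−ħ²/2m · ψ'') dx = 3.2738, so ⟨T⟩ = 3.2738 / 2.0505.
⟨T⟩ = 1.5966.

1.60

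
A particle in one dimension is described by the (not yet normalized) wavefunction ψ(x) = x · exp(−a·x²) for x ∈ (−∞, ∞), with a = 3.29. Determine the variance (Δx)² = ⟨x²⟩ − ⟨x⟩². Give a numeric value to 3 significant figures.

Compute ⟨x⟩ and ⟨x²⟩ separately, then (Δx)² = ⟨x²⟩ − ⟨x⟩².
Expand each integrand as polynomial × e^(−2ax²) and use ∫x^(2j)·e^(−2ax²) dx = (2j−1)!!/(4a)^j · √(π/(2a)), odd powers → 0; here √(π/(2a)) = 0.69097.
Normalization: ∫|ψ|² dx = 0.052506.
⟨x⟩ = 0.0000 and ⟨x²⟩ = 0.22796.
(Δx)² = 0.22796 − (0.0000)² = 0.22796.

0.228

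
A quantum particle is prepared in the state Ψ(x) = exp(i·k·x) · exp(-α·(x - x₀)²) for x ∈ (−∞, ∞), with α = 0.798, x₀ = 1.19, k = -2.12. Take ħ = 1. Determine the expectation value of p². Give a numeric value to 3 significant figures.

5.29

p² Ψ = −ħ² d²Ψ/dx²; ⟨p²⟩ = −ħ² ∫ Ψ*·Ψ'' dx / ∫|Ψ|² dx.
Gaussian moments (u = x − x₀): ∫u^(2j)·e^(−2αu²) du = (2j−1)!!/(4α)^j · √(π/(2α)), odd powers integrate to 0; here √(π/(2α)) = 1.4030. Derivatives: Ψ′ = (ik − 2αu)·Ψ, Ψ″ = ((ik − 2αu)² − 2α)·Ψ; the odd-in-u pieces drop out.
State is unnormalized: ∫|Ψ|² dx = 1.4030, and ∫Ψ*·(−ħ² Ψ'') dx = 7.4253, so ⟨p²⟩ = 7.4253 / 1.4030.
⟨p²⟩ = 5.2924.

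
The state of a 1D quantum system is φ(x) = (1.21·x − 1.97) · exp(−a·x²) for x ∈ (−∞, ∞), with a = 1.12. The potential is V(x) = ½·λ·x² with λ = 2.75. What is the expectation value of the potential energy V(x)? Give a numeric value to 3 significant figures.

⟨V⟩ = ∫ V(x)·|φ|² dx / ∫|φ|² dx.
Expand each integrand as polynomial × e^(−2ax²) and use ∫x^(2j)·e^(−2ax²) dx = (2j−1)!!/(4a)^j · √(π/(2a)), odd powers → 0; here √(π/(2a)) = 1.1843.
State is unnormalized: ∫|φ|² dx = 4.9831, and ∫φ*·V(x)·φ dx = 1.7670, so ⟨V⟩ = 1.7670 / 4.9831.
⟨V⟩ = 0.35460.

0.355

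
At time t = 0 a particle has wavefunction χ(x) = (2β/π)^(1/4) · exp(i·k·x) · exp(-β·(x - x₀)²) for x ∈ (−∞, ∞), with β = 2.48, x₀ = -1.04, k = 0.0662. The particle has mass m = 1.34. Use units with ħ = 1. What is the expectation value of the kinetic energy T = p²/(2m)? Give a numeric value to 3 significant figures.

0.927

T = −(ħ²/2m) d²/dx², so ⟨T⟩ = −(ħ²/2m) ∫ χ*·χ'' dx; with m = 1.34.
Gaussian moments (u = x − x₀): ∫u^(2j)·e^(−2βu²) du = (2j−1)!!/(4β)^j · √(π/(2β)), odd powers integrate to 0; here √(π/(2β)) = 0.79586. Derivatives: χ′ = (ik − 2βu)·χ, χ″ = ((ik − 2βu)² − 2β)·χ; the odd-in-u pieces drop out.
⟨T⟩ = 0.92701.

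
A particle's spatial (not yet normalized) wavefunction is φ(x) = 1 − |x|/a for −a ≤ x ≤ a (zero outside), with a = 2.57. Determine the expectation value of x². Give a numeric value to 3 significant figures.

⟨x²⟩ = ∫ x²·|φ|² dx / ∫|φ|² dx (integrals over the domain).
φ is even, so ∫ over [−a, a] = 2∫₀ᵃ with φ = 1 − x/a there: ∫₀ᵃ (1 − x/a)² dx = a/3, ∫₀ᵃ x²(1 − x/a)² dx = a³/30, ∫₀ᵃ x⁴(1 − x/a)² dx = a⁵/105.
State is unnormalized: ∫|φ|² dx = 1.7133, and ∫φ*·x²·φ dx = 1.1316, so ⟨x²⟩ = 1.1316 / 1.7133.
⟨x²⟩ = 0.66049.

0.660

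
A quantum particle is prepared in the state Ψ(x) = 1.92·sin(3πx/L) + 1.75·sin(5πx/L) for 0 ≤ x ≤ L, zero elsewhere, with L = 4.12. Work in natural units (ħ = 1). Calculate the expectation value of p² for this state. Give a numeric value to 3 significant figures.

9.45

p² Ψ = −ħ² d²Ψ/dx²; ⟨p²⟩ = −ħ² ∫ Ψ*·Ψ'' dx / ∫|Ψ|² dx.
d²/dx² sin(jπx/L) = −(jπ/L)²·sin(jπx/L); on 0 ≤ x ≤ L, ∫sin²(jπx/L) dx = L/2 and ∫sin(jπx/L)·sin(lπx/L) dx = 0 for j ≠ l, so only diagonal terms survive in ∫|Ψ|² and ∫Ψ·Ψ″; ∫Ψ·Ψ′ dx = [Ψ²/2] between the walls = 0.
State is unnormalized: ∫|Ψ|² dx = 13.903, and ∫Ψ*·(−ħ² Ψ'') dx = 131.44, so ⟨p²⟩ = 131.44 / 13.903.
⟨p²⟩ = 9.4545.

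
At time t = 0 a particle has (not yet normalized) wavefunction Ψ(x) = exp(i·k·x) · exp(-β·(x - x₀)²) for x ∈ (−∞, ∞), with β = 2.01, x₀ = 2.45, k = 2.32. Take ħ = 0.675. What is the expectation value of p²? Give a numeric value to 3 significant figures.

3.37

p² Ψ = −ħ² d²Ψ/dx²; ⟨p²⟩ = −ħ² ∫ Ψ*·Ψ'' dx / ∫|Ψ|² dx.
Gaussian moments (u = x − x₀): ∫u^(2j)·e^(−2βu²) du = (2j−1)!!/(4β)^j · √(π/(2β)), odd powers integrate to 0; here √(π/(2β)) = 0.88402. Derivatives: Ψ′ = (ik − 2βu)·Ψ, Ψ″ = ((ik − 2βu)² − 2β)·Ψ; the odd-in-u pieces drop out.
State is unnormalized: ∫|Ψ|² dx = 0.88402, and ∫Ψ*·(−ħ² Ψ'') dx = 2.9775, so ⟨p²⟩ = 2.9775 / 0.88402.
⟨p²⟩ = 3.3682.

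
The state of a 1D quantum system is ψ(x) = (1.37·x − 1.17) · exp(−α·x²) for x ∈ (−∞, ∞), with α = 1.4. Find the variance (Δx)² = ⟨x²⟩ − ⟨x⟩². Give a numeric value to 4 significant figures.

Compute ⟨x⟩ and ⟨x²⟩ separately, then (Δx)² = ⟨x²⟩ − ⟨x⟩².
Expand each integrand as polynomial × e^(−2αx²) and use ∫x^(2j)·e^(−2αx²) dx = (2j−1)!!/(4α)^j · √(π/(2α)), odd powers → 0; here √(π/(2α)) = 1.0592.
Normalization: ∫|ψ|² dx = 1.8050.
⟨x⟩ = -0.33594 and ⟨x²⟩ = 0.24882.
(Δx)² = 0.24882 − (-0.33594)² = 0.13596.

0.1360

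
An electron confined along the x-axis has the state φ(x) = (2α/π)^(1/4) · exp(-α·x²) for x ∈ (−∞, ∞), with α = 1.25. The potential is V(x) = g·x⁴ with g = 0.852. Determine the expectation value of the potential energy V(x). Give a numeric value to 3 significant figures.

⟨V⟩ = ∫ V(x)·|φ|² dx.
Gaussian moments: ∫x^(2j)·e^(−2αx²) dx = (2j−1)!!/(4α)^j · √(π/(2α)), odd powers integrate to 0; here √(π/(2α)) = 1.1210.
⟨V⟩ = 0.10224.

0.102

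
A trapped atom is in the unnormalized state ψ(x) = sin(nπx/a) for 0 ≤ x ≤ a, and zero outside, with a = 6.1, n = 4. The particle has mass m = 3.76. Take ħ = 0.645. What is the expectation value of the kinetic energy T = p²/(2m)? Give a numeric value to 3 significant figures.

T = −(ħ²/2m) d²/dx², so ⟨T⟩ = −(ħ²/2m) ∫ ψ*·ψ'' dx / ∫|ψ|² dx; with m = 3.76.
d/dx sin(nπx/a) = (nπ/a)·cos(nπx/a) and d²/dx² sin(nπx/a) = −(nπ/a)²·sin(nπx/a); on 0 ≤ x ≤ a, ∫sin²(nπx/a) dx = a/2 and ∫sin(nπx/a)·cos(nπx/a) dx = 0.
State is unnormalized: ∫|ψ|² dx = 3.0500, and ∫ψ*·(−ħ²/2m · ψ'') dx = 0.71608, so ⟨T⟩ = 0.71608 / 3.0500.
⟨T⟩ = 0.23478.

0.235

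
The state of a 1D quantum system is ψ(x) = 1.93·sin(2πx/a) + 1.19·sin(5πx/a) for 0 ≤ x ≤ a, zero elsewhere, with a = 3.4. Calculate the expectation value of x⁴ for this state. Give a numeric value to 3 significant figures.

20.2

⟨x⁴⟩ = ∫ x⁴·|ψ|² dx / ∫|ψ|² dx (integrals over the domain).
On 0 ≤ x ≤ a (j ≠ l): ∫sin²(jπx/a) dx = a/2, ∫sin(jπx/a)·sin(lπx/a) dx = 0; diagonal moments ∫x·sin²(jπx/a) dx = a²/4, ∫x²·sin²(jπx/a) dx = a³·(1/6 − 1/(4j²π²)); cross terms ∫x·sin(jπx/a)·sin(lπx/a) dx = 0 for j + l even and −4jla²/(π²(j² − l²)²) for j + l odd, ∫x²·sin(jπx/a)·sin(lπx/a) dx = (−1)^(j+l)·4jla³/(π²(j² − l²)²); higher powers the same way via product-to-sum and parts.
State is unnormalized: ∫|ψ|² dx = 8.7397, and ∫ψ*·x⁴·ψ dx = 176.37, so ⟨x⁴⟩ = 176.37 / 8.7397.
⟨x⁴⟩ = 20.181.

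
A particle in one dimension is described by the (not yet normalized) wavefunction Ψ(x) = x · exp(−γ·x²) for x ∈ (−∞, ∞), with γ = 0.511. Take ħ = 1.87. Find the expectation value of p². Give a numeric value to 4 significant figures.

p² Ψ = −ħ² d²Ψ/dx²; ⟨p²⟩ = −ħ² ∫ Ψ*·Ψ'' dx / ∫|Ψ|² dx.
Expand each integrand as polynomial × e^(−2γx²) and use ∫x^(2j)·e^(−2γx²) dx = (2j−1)!!/(4γ)^j · √(π/(2γ)), odd powers → 0; here √(π/(2γ)) = 1.7533. Differentiate with the product rule, d/dx e^(−γx²) = −2γx·e^(−γx²).
State is unnormalized: ∫|Ψ|² dx = 0.85777, and ∫Ψ*·(−ħ² Ψ'') dx = 4.5983, so ⟨p²⟩ = 4.5983 / 0.85777.
⟨p²⟩ = 5.3607.

5.361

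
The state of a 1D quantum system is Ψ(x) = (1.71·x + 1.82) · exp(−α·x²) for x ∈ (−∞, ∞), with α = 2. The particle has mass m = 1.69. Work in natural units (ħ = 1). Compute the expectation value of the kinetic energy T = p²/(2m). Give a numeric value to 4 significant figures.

T = −(ħ²/2m) d²/dx², so ⟨T⟩ = −(ħ²/2m) ∫ Ψ*·Ψ'' dx / ∫|Ψ|² dx; with m = 1.69.
Expand each integrand as polynomial × e^(−2αx²) and use ∫x^(2j)·e^(−2αx²) dx = (2j−1)!!/(4α)^j · √(π/(2α)), odd powers → 0; here √(π/(2α)) = 0.88623. Differentiate with the product rule, d/dx e^(−αx²) = −2αx·e^(−αx²).
State is unnormalized: ∫|Ψ|² dx = 3.2595, and ∫Ψ*·(−ħ²/2m · Ψ'') dx = 2.3120, so ⟨T⟩ = 2.3120 / 3.2595.
⟨T⟩ = 0.70933.

0.7093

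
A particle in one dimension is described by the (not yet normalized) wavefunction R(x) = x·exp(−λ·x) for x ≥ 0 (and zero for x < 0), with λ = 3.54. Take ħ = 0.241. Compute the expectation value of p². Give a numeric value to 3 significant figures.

p² R = −ħ² d²R/dx²; ⟨p²⟩ = −ħ² ∫ R*·R'' dx / ∫|R|² dx.
Differentiate x·exp(−λ·x) with the product rule; every integrand then reduces to terms xʲ·e^(−2λx) on [0, ∞), with ∫₀^∞ xʲ·e^(−2λx) dx = j!/(2λ)^(j+1).
State is unnormalized: ∫|R|² dx = 0.0056355, and ∫R*·(−ħ² R'') dx = 0.0041018, so ⟨p²⟩ = 0.0041018 / 0.0056355.
⟨p²⟩ = 0.72785.

0.728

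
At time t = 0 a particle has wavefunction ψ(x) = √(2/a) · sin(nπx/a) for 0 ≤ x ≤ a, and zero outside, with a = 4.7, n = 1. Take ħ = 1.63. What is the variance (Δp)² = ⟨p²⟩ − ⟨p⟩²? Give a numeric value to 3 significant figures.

Compute ⟨p⟩ and ⟨p²⟩ separately; (Δp)² = ⟨p²⟩ − ⟨p⟩².
d/dx sin(nπx/a) = (nπ/a)·cos(nπx/a) and d²/dx² sin(nπx/a) = −(nπ/a)²·sin(nπx/a); on 0 ≤ x ≤ a, ∫sin²(nπx/a) dx = a/2 and ∫sin(nπx/a)·cos(nπx/a) dx = 0.
⟨p⟩ = 0.0000 and ⟨p²⟩ = 1.1871.
(Δp)² = 1.1871 − (0.0000)² = 1.1871.

1.19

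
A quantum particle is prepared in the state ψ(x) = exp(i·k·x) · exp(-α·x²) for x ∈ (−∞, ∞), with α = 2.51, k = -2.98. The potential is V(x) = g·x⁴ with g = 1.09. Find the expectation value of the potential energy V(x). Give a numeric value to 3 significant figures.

0.0324

⟨V⟩ = ∫ V(x)·|ψ|² dx / ∫|ψ|² dx.
Gaussian moments: ∫x^(2j)·e^(−2αx²) dx = (2j−1)!!/(4α)^j · √(π/(2α)), odd powers integrate to 0; here √(π/(2α)) = 0.79108.
State is unnormalized: ∫|ψ|² dx = 0.79108, and ∫ψ*·V(x)·ψ dx = 0.025663, so ⟨V⟩ = 0.025663 / 0.79108.
⟨V⟩ = 0.032440.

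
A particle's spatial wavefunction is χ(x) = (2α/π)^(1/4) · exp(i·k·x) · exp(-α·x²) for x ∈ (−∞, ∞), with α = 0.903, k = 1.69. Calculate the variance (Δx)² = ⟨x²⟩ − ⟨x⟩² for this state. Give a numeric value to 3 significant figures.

Compute ⟨x⟩ and ⟨x²⟩ separately, then (Δx)² = ⟨x²⟩ − ⟨x⟩².
Gaussian moments: ∫x^(2j)·e^(−2αx²) dx = (2j−1)!!/(4α)^j · √(π/(2α)), odd powers integrate to 0; here √(π/(2α)) = 1.3189.
⟨x⟩ = 0.0000 and ⟨x²⟩ = 0.27685.
(Δx)² = 0.27685 − (0.0000)² = 0.27685.

0.277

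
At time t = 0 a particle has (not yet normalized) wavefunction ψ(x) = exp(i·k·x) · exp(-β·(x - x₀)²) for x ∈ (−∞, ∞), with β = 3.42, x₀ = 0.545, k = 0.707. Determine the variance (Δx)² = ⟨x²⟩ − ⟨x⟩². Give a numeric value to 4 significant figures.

0.07310

Compute ⟨x⟩ and ⟨x²⟩ separately, then (Δx)² = ⟨x²⟩ − ⟨x⟩².
Gaussian moments (u = x − x₀): ∫u^(2j)·e^(−2βu²) du = (2j−1)!!/(4β)^j · √(π/(2β)), odd powers integrate to 0; here √(π/(2β)) = 0.67771.
Normalization: ∫|ψ|² dx = 0.67771.
⟨x⟩ = 0.54500 and ⟨x²⟩ = 0.37012.
(Δx)² = 0.37012 − (0.54500)² = 0.073099.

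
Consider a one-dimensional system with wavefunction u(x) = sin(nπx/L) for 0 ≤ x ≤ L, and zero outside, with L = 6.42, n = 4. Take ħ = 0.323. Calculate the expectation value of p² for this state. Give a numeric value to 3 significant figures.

0.400

p² u = −ħ² d²u/dx²; ⟨p²⟩ = −ħ² ∫ u*·u'' dx / ∫|u|² dx.
d/dx sin(nπx/L) = (nπ/L)·cos(nπx/L) and d²/dx² sin(nπx/L) = −(nπ/L)²·sin(nπx/L); on 0 ≤ x ≤ L, ∫sin²(nπx/L) dx = L/2 and ∫sin(nπx/L)·cos(nπx/L) dx = 0.
State is unnormalized: ∫|u|² dx = 3.2100, and ∫u*·(−ħ² u'') dx = 1.2831, so ⟨p²⟩ = 1.2831 / 3.2100.
⟨p²⟩ = 0.39972.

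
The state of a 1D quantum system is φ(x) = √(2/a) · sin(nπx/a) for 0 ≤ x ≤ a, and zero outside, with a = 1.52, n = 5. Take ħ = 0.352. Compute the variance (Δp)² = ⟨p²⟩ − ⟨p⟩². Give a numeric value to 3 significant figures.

13.2

Compute ⟨p⟩ and ⟨p²⟩ separately; (Δp)² = ⟨p²⟩ − ⟨p⟩².
d/dx sin(nπx/a) = (nπ/a)·cos(nπx/a) and d²/dx² sin(nπx/a) = −(nπ/a)²·sin(nπx/a); on 0 ≤ x ≤ a, ∫sin²(nπx/a) dx = a/2 and ∫sin(nπx/a)·cos(nπx/a) dx = 0.
⟨p⟩ = 0.0000 and ⟨p²⟩ = 13.232.
(Δp)² = 13.232 − (0.0000)² = 13.232.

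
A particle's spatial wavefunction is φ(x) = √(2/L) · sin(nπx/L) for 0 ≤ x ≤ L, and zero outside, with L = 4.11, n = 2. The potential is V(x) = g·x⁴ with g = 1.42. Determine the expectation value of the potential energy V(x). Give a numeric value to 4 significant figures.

71.16

⟨V⟩ = ∫ V(x)·|φ|² dx.
With sin²θ = (1 − cos2θ)/2 on 0 ≤ x ≤ L: ∫sin²(nπx/L) dx = L/2, ∫x·sin²(nπx/L) dx = L²/4, ∫x²·sin²(nπx/L) dx = L³·(1/6 − 1/(4n²π²)); higher powers xᵏ the same way, integrating xᵏ·cos(2nπx/L) by parts.
⟨V⟩ = 71.164.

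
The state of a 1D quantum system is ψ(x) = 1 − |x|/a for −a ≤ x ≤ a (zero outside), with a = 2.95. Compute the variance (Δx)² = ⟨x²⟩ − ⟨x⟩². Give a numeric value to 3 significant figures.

Compute ⟨x⟩ and ⟨x²⟩ separately, then (Δx)² = ⟨x²⟩ − ⟨x⟩².
ψ is even, so ∫ over [−a, a] = 2∫₀ᵃ with ψ = 1 − x/a there: ∫₀ᵃ (1 − x/a)² dx = a/3, ∫₀ᵃ x²(1 − x/a)² dx = a³/30, ∫₀ᵃ x⁴(1 − x/a)² dx = a⁵/105.
Normalization: ∫|ψ|² dx = 1.9667.
⟨x⟩ = 0.0000 and ⟨x²⟩ = 0.87025.
(Δx)² = 0.87025 − (0.0000)² = 0.87025.

0.870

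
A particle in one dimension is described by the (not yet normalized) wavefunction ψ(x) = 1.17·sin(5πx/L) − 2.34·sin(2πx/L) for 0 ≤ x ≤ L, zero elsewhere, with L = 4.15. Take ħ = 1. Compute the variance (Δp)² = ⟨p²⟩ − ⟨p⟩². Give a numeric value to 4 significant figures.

Compute ⟨p⟩ and ⟨p²⟩ separately; (Δp)² = ⟨p²⟩ − ⟨p⟩².
d²/dx² sin(jπx/L) = −(jπ/L)²·sin(jπx/L); on 0 ≤ x ≤ L, ∫sin²(jπx/L) dx = L/2 and ∫sin(jπx/L)·sin(lπx/L) dx = 0 for j ≠ l, so only diagonal terms survive in ∫|ψ|² and ∫ψ·ψ″; ∫ψ·ψ′ dx = [ψ²/2] between the walls = 0.
Normalization: ∫|ψ|² dx = 14.202.
⟨p⟩ = 0.0000 and ⟨p²⟩ = 4.6991.
(Δp)² = 4.6991 − (0.0000)² = 4.6991.

4.699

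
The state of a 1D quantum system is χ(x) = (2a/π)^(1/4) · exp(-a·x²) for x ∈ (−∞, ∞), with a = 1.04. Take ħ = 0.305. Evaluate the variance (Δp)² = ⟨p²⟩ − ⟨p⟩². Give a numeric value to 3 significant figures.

0.0967

Compute ⟨p⟩ and ⟨p²⟩ separately; (Δp)² = ⟨p²⟩ − ⟨p⟩².
Gaussian moments: ∫x^(2j)·e^(−2ax²) dx = (2j−1)!!/(4a)^j · √(π/(2a)), odd powers integrate to 0; here √(π/(2a)) = 1.2290. Derivatives: d/dx e^(−ax²) = −2ax·e^(−ax²), d²/dx² e^(−ax²) = (4a²x² − 2a)·e^(−ax²).
⟨p⟩ = 0.0000 and ⟨p²⟩ = 0.096746.
(Δp)² = 0.096746 − (0.0000)² = 0.096746.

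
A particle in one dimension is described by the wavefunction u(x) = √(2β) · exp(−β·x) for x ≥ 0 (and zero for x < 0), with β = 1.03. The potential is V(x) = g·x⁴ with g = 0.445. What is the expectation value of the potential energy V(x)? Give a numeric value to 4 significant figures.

0.5931

⟨V⟩ = ∫ V(x)·|u|² dx.
Every integrand reduces to terms xʲ·e^(−2βx) on [0, ∞); use ∫₀^∞ xʲ·e^(−2βx) dx = j!/(2β)^(j+1).
⟨V⟩ = 0.59307.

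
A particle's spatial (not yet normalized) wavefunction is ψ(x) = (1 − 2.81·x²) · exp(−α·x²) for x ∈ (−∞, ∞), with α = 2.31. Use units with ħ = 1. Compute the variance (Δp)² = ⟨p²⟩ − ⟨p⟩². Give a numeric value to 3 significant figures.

Compute ⟨p⟩ and ⟨p²⟩ separately; (Δp)² = ⟨p²⟩ − ⟨p⟩².
Expand each integrand as polynomial × e^(−2αx²) and use ∫x^(2j)·e^(−2αx²) dx = (2j−1)!!/(4α)^j · √(π/(2α)), odd powers → 0; here √(π/(2α)) = 0.82462. Differentiate with the product rule, d/dx e^(−αx²) = −2αx·e^(−αx²).
Normalization: ∫|ψ|² dx = 0.55186.
⟨p⟩ = 0.0000 and ⟨p²⟩ = 7.7858.
(Δp)² = 7.7858 − (0.0000)² = 7.7858.

7.79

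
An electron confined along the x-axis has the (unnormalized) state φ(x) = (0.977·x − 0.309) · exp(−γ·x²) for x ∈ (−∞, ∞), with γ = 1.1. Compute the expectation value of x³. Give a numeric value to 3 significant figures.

-0.299

⟨x³⟩ = ∫ x³·|φ|² dx / ∫|φ|² dx (integrals over the domain).
Expand each integrand as polynomial × e^(−2γx²) and use ∫x^(2j)·e^(−2γx²) dx = (2j−1)!!/(4γ)^j · √(π/(2γ)), odd powers → 0; here √(π/(2γ)) = 1.1950.
State is unnormalized: ∫|φ|² dx = 0.37334, and ∫φ*·x³·φ dx = -0.11181, so ⟨x³⟩ = -0.11181 / 0.37334.
⟨x³⟩ = -0.29948.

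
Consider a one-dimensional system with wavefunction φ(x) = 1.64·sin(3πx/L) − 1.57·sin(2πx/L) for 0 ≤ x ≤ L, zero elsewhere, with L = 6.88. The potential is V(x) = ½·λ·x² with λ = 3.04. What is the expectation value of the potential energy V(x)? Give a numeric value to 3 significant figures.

⟨V⟩ = ∫ V(x)·|φ|² dx / ∫|φ|² dx.
On 0 ≤ x ≤ L (j ≠ l): ∫sin²(jπx/L) dx = L/2, ∫sin(jπx/L)·sin(lπx/L) dx = 0; diagonal moments ∫x·sin²(jπx/L) dx = L²/4, ∫x²·sin²(jπx/L) dx = L³·(1/6 − 1/(4j²π²)); cross terms ∫x·sin(jπx/L)·sin(lπx/L) dx = 0 for j + l even and −4jlL²/(π²(j² − l²)²) for j + l odd, ∫x²·sin(jπx/L)·sin(lπx/L) dx = (−1)^(j+l)·4jlL³/(π²(j² − l²)²); higher powers the same way via product-to-sum and parts.
State is unnormalized: ∫|φ|² dx = 17.731, and ∫φ*·V(x)·φ dx = 661.72, so ⟨V⟩ = 661.72 / 17.731.
⟨V⟩ = 37.319.

37.3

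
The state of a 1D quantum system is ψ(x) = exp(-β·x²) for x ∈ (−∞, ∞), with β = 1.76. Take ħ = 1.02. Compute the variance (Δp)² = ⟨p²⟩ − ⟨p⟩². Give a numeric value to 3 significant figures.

1.83

Compute ⟨p⟩ and ⟨p²⟩ separately; (Δp)² = ⟨p²⟩ − ⟨p⟩².
Gaussian moments: ∫x^(2j)·e^(−2βx²) dx = (2j−1)!!/(4β)^j · √(π/(2β)), odd powers integrate to 0; here √(π/(2β)) = 0.94472. Derivatives: d/dx e^(−βx²) = −2βx·e^(−βx²), d²/dx² e^(−βx²) = (4β²x² − 2β)·e^(−βx²).
Normalization: ∫|ψ|² dx = 0.94472.
⟨p⟩ = 0.0000 and ⟨p²⟩ = 1.8311.
(Δp)² = 1.8311 − (0.0000)² = 1.8311.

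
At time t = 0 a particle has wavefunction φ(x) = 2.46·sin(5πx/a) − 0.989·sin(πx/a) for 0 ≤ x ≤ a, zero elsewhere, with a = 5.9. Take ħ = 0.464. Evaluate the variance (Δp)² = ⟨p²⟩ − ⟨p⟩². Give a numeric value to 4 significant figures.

Compute ⟨p⟩ and ⟨p²⟩ separately; (Δp)² = ⟨p²⟩ − ⟨p⟩².
d²/dx² sin(jπx/a) = −(jπ/a)²·sin(jπx/a); on 0 ≤ x ≤ a, ∫sin²(jπx/a) dx = a/2 and ∫sin(jπx/a)·sin(lπx/a) dx = 0 for j ≠ l, so only diagonal terms survive in ∫|φ|² and ∫φ·φ″; ∫φ·φ′ dx = [φ²/2] between the walls = 0.
Normalization: ∫|φ|² dx = 20.738.
⟨p⟩ = 0.0000 and ⟨p²⟩ = 1.3222.
(Δp)² = 1.3222 − (0.0000)² = 1.3222.

1.322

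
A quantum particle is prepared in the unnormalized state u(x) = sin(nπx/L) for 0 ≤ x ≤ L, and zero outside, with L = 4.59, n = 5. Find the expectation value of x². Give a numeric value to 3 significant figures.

⟨x²⟩ = ∫ x²·|u|² dx / ∫|u|² dx (integrals over the domain).
With sin²θ = (1 − cos2θ)/2 on 0 ≤ x ≤ L: ∫sin²(nπx/L) dx = L/2, ∫x·sin²(nπx/L) dx = L²/4, ∫x²·sin²(nπx/L) dx = L³·(1/6 − 1/(4n²π²)); higher powers xᵏ the same way, integrating xᵏ·cos(2nπx/L) by parts.
State is unnormalized: ∫|u|² dx = 2.2950, and ∫u*·x²·u dx = 16.019, so ⟨x²⟩ = 16.019 / 2.2950.
⟨x²⟩ = 6.9800.

6.98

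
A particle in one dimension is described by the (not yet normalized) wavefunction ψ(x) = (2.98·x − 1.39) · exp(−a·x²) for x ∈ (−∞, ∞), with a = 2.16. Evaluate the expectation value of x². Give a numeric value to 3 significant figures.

0.196

⟨x²⟩ = ∫ x²·|ψ|² dx / ∫|ψ|² dx (integrals over the domain).
Expand each integrand as polynomial × e^(−2ax²) and use ∫x^(2j)·e^(−2ax²) dx = (2j−1)!!/(4a)^j · √(π/(2a)), odd powers → 0; here √(π/(2a)) = 0.85277.
State is unnormalized: ∫|ψ|² dx = 2.5241, and ∫ψ*·x²·ψ dx = 0.49504, so ⟨x²⟩ = 0.49504 / 2.5241.
⟨x²⟩ = 0.19612.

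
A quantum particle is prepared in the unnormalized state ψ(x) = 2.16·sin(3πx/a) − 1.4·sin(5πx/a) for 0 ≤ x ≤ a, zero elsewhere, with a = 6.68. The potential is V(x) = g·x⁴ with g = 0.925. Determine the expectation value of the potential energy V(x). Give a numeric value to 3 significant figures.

⟨V⟩ = ∫ V(x)·|ψ|² dx / ∫|ψ|² dx.
On 0 ≤ x ≤ a (j ≠ l): ∫sin²(jπx/a) dx = a/2, ∫sin(jπx/a)·sin(lπx/a) dx = 0; diagonal moments ∫x·sin²(jπx/a) dx = a²/4, ∫x²·sin²(jπx/a) dx = a³·(1/6 − 1/(4j²π²)); cross terms ∫x·sin(jπx/a)·sin(lπx/a) dx = 0 for j + l even and −4jla²/(π²(j² − l²)²) for j + l odd, ∫x²·sin(jπx/a)·sin(lπx/a) dx = (−1)^(j+l)·4jla³/(π²(j² − l²)²); higher powers the same way via product-to-sum and parts.
State is unnormalized: ∫|ψ|² dx = 22.130, and ∫ψ*·V(x)·ψ dx = 4822.1, so ⟨V⟩ = 4822.1 / 22.130.
⟨V⟩ = 217.90.

218.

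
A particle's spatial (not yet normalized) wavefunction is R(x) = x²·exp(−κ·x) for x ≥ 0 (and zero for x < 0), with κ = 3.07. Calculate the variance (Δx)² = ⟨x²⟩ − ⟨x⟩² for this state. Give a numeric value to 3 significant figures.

Compute ⟨x⟩ and ⟨x²⟩ separately, then (Δx)² = ⟨x²⟩ − ⟨x⟩².
Every integrand reduces to terms xʲ·e^(−2κx) on [0, ∞); use ∫₀^∞ xʲ·e^(−2κx) dx = j!/(2κ)^(j+1).
Normalization: ∫|R|² dx = 0.0027502.
⟨x⟩ = 0.81433 and ⟨x²⟩ = 0.79576.
(Δx)² = 0.79576 − (0.81433)² = 0.13263.

0.133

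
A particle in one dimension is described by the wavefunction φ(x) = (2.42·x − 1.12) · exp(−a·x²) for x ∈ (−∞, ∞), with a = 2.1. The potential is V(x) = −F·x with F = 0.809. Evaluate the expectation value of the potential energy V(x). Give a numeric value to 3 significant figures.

⟨V⟩ = ∫ V(x)·|φ|² dx / ∫|φ|² dx.
Expand each integrand as polynomial × e^(−2ax²) and use ∫x^(2j)·e^(−2ax²) dx = (2j−1)!!/(4a)^j · √(π/(2a)), odd powers → 0; here √(π/(2a)) = 0.86487.
State is unnormalized: ∫|φ|² dx = 1.6879, and ∫φ*·V(x)·φ dx = 0.45153, so ⟨V⟩ = 0.45153 / 1.6879.
⟨V⟩ = 0.26751.

0.268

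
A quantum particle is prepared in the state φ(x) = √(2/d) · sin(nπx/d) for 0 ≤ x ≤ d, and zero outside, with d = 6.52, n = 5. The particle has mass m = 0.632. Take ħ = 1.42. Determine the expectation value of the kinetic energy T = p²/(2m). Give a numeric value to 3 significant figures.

9.26

T = −(ħ²/2m) d²/dx², so ⟨T⟩ = −(ħ²/2m) ∫ φ*·φ'' dx; with m = 0.632.
d/dx sin(nπx/d) = (nπ/d)·cos(nπx/d) and d²/dx² sin(nπx/d) = −(nπ/d)²·sin(nπx/d); on 0 ≤ x ≤ d, ∫sin²(nπx/d) dx = d/2 and ∫sin(nπx/d)·cos(nπx/d) dx = 0.
⟨T⟩ = 9.2592.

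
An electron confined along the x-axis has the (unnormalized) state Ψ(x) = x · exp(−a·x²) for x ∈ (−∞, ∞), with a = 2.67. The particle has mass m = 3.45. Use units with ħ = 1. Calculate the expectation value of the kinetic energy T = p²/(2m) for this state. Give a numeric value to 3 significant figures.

T = −(ħ²/2m) d²/dx², so ⟨T⟩ = −(ħ²/2m) ∫ Ψ*·Ψ'' dx / ∫|Ψ|² dx; with m = 3.45.
Expand each integrand as polynomial × e^(−2ax²) and use ∫x^(2j)·e^(−2ax²) dx = (2j−1)!!/(4a)^j · √(π/(2a)), odd powers → 0; here √(π/(2a)) = 0.76702. Differentiate with the product rule, d/dx e^(−ax²) = −2ax·e^(−ax²).
State is unnormalized: ∫|Ψ|² dx = 0.071818, and ∫Ψ*·(−ħ²/2m · Ψ'') dx = 0.083371, so ⟨T⟩ = 0.083371 / 0.071818.
⟨T⟩ = 1.1609.

1.16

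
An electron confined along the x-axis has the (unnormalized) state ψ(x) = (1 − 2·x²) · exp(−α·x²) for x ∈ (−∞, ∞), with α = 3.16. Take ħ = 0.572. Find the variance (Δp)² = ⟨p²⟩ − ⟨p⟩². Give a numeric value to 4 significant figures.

Compute ⟨p⟩ and ⟨p²⟩ separately; (Δp)² = ⟨p²⟩ − ⟨p⟩².
Expand each integrand as polynomial × e^(−2αx²) and use ∫x^(2j)·e^(−2αx²) dx = (2j−1)!!/(4α)^j · √(π/(2α)), odd powers → 0; here √(π/(2α)) = 0.70504. Differentiate with the product rule, d/dx e^(−αx²) = −2αx·e^(−αx²).
Normalization: ∫|ψ|² dx = 0.53488.
⟨p⟩ = 0.0000 and ⟨p²⟩ = 2.0329.
(Δp)² = 2.0329 − (0.0000)² = 2.0329.

2.033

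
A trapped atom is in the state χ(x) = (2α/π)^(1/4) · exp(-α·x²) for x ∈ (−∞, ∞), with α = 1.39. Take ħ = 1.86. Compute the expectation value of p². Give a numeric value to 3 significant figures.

4.81

p² χ = −ħ² d²χ/dx²; ⟨p²⟩ = −ħ² ∫ χ*·χ'' dx.
Gaussian moments: ∫x^(2j)·e^(−2αx²) dx = (2j−1)!!/(4α)^j · √(π/(2α)), odd powers integrate to 0; here √(π/(2α)) = 1.0630. Derivatives: d/dx e^(−αx²) = −2αx·e^(−αx²), d²/dx² e^(−αx²) = (4α²x² − 2α)·e^(−αx²).
⟨p²⟩ = 4.8088.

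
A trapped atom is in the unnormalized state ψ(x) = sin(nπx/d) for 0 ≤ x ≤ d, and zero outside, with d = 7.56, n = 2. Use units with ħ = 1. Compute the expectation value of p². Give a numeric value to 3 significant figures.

0.691

p² ψ = −ħ² d²ψ/dx²; ⟨p²⟩ = −ħ² ∫ ψ*·ψ'' dx / ∫|ψ|² dx.
d/dx sin(nπx/d) = (nπ/d)·cos(nπx/d) and d²/dx² sin(nπx/d) = −(nπ/d)²·sin(nπx/d); on 0 ≤ x ≤ d, ∫sin²(nπx/d) dx = d/2 and ∫sin(nπx/d)·cos(nπx/d) dx = 0.
State is unnormalized: ∫|ψ|² dx = 3.7800, and ∫ψ*·(−ħ² ψ'') dx = 2.6110, so ⟨p²⟩ = 2.6110 / 3.7800.
⟨p²⟩ = 0.69074.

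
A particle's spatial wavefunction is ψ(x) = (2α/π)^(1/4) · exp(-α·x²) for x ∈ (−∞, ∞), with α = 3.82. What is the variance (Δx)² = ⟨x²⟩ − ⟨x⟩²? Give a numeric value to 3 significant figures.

Compute ⟨x⟩ and ⟨x²⟩ separately, then (Δx)² = ⟨x²⟩ − ⟨x⟩².
Gaussian moments: ∫x^(2j)·e^(−2αx²) dx = (2j−1)!!/(4α)^j · √(π/(2α)), odd powers integrate to 0; here √(π/(2α)) = 0.64125.
⟨x⟩ = 0.0000 and ⟨x²⟩ = 0.065445.
(Δx)² = 0.065445 − (0.0000)² = 0.065445.

0.0654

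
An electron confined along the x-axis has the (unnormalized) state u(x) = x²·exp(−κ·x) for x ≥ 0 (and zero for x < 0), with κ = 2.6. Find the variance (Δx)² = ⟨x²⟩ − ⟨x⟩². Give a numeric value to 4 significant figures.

0.1849

Compute ⟨x⟩ and ⟨x²⟩ separately, then (Δx)² = ⟨x²⟩ − ⟨x⟩².
Every integrand reduces to terms xʲ·e^(−2κx) on [0, ∞); use ∫₀^∞ xʲ·e^(−2κx) dx = j!/(2κ)^(j+1).
Normalization: ∫|u|² dx = 0.0063124.
⟨x⟩ = 0.96154 and ⟨x²⟩ = 1.1095.
(Δx)² = 1.1095 − (0.96154)² = 0.18491.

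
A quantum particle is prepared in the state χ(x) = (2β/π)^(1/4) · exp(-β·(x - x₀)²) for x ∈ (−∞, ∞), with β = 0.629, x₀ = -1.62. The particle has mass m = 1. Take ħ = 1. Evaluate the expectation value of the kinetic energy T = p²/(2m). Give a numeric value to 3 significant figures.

T = −(ħ²/2m) d²/dx², so ⟨T⟩ = −(ħ²/2m) ∫ χ*·χ'' dx; with m = 1.
Gaussian moments (u = x − x₀): ∫u^(2j)·e^(−2βu²) du = (2j−1)!!/(4β)^j · √(π/(2β)), odd powers integrate to 0; here √(π/(2β)) = 1.5803. Derivatives: d/dx e^(−βu²) = −2βu·e^(−βu²), d²/dx² e^(−βu²) = (4β²u² − 2β)·e^(−βu²).
⟨T⟩ = 0.31450.

0.315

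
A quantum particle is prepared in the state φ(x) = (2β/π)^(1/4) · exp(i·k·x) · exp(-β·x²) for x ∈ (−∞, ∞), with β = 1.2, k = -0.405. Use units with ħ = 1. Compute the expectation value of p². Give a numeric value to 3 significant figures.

p² φ = −ħ² d²φ/dx²; ⟨p²⟩ = −ħ² ∫ φ*·φ'' dx.
Gaussian moments: ∫x^(2j)·e^(−2βx²) dx = (2j−1)!!/(4β)^j · √(π/(2β)), odd powers integrate to 0; here √(π/(2β)) = 1.1441. Derivatives: φ′ = (ik − 2βx)·φ, φ″ = ((ik − 2βx)² − 2β)·φ; the odd-in-x pieces drop out.
⟨p²⟩ = 1.3640.

1.36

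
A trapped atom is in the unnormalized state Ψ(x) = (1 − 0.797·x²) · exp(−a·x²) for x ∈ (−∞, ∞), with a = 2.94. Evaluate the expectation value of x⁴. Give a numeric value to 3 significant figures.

0.0119

⟨x⁴⟩ = ∫ x⁴·|Ψ|² dx / ∫|Ψ|² dx (integrals over the domain).
Expand each integrand as polynomial × e^(−2ax²) and use ∫x^(2j)·e^(−2ax²) dx = (2j−1)!!/(4a)^j · √(π/(2a)), odd powers → 0; here √(π/(2a)) = 0.73095.
State is unnormalized: ∫|Ψ|² dx = 0.64194, and ∫Ψ*·x⁴·Ψ dx = 0.0076590, so ⟨x⁴⟩ = 0.0076590 / 0.64194.
⟨x⁴⟩ = 0.011931.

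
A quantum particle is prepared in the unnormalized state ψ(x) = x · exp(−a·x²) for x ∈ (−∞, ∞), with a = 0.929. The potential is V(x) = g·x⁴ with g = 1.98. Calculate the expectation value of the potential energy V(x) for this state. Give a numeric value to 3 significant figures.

2.15

⟨V⟩ = ∫ V(x)·|ψ|² dx / ∫|ψ|² dx.
Expand each integrand as polynomial × e^(−2ax²) and use ∫x^(2j)·e^(−2ax²) dx = (2j−1)!!/(4a)^j · √(π/(2a)), odd powers → 0; here √(π/(2a)) = 1.3003.
State is unnormalized: ∫|ψ|² dx = 0.34993, and ∫ψ*·V(x)·ψ dx = 0.75263, so ⟨V⟩ = 0.75263 / 0.34993.
⟨V⟩ = 2.1508.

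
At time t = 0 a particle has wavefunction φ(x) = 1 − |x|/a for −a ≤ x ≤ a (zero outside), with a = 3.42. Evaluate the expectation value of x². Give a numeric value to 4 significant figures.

⟨x²⟩ = ∫ x²·|φ|² dx / ∫|φ|² dx (integrals over the domain).
φ is even, so ∫ over [−a, a] = 2∫₀ᵃ with φ = 1 − x/a there: ∫₀ᵃ (1 − x/a)² dx = a/3, ∫₀ᵃ x²(1 − x/a)² dx = a³/30, ∫₀ᵃ x⁴(1 − x/a)² dx = a⁵/105.
State is unnormalized: ∫|φ|² dx = 2.2800, and ∫φ*·x²·φ dx = 2.6668, so ⟨x²⟩ = 2.6668 / 2.2800.
⟨x²⟩ = 1.1696.

1.170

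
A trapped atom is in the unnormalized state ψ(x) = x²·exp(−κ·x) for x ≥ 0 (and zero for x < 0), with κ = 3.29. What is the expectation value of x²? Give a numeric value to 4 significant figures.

⟨x²⟩ = ∫ x²·|ψ|² dx / ∫|ψ|² dx (integrals over the domain).
Every integrand reduces to terms xʲ·e^(−2κx) on [0, ∞); use ∫₀^∞ xʲ·e^(−2κx) dx = j!/(2κ)^(j+1).
State is unnormalized: ∫|ψ|² dx = 0.0019457, and ∫ψ*·x²·ψ dx = 0.0013482, so ⟨x²⟩ = 0.0013482 / 0.0019457.
⟨x²⟩ = 0.69290.

0.6929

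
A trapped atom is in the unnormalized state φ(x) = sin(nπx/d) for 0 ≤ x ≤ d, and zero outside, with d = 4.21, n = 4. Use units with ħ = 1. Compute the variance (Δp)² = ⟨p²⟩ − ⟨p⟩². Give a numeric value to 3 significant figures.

8.91

Compute ⟨p⟩ and ⟨p²⟩ separately; (Δp)² = ⟨p²⟩ − ⟨p⟩².
d/dx sin(nπx/d) = (nπ/d)·cos(nπx/d) and d²/dx² sin(nπx/d) = −(nπ/d)²·sin(nπx/d); on 0 ≤ x ≤ d, ∫sin²(nπx/d) dx = d/2 and ∫sin(nπx/d)·cos(nπx/d) dx = 0.
Normalization: ∫|φ|² dx = 2.1050.
⟨p⟩ = 0.0000 and ⟨p²⟩ = 8.9095.
(Δp)² = 8.9095 − (0.0000)² = 8.9095.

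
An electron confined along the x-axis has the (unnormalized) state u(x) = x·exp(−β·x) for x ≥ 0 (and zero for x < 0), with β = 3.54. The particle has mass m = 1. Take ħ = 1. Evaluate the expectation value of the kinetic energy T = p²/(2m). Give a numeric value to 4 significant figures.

T = −(ħ²/2m) d²/dx², so ⟨T⟩ = −(ħ²/2m) ∫ u*·u'' dx / ∫|u|² dx; with m = 1.
Differentiate x·exp(−β·x) with the product rule; every integrand then reduces to terms xʲ·e^(−2βx) on [0, ∞), with ∫₀^∞ xʲ·e^(−2βx) dx = j!/(2β)^(j+1).
State is unnormalized: ∫|u|² dx = 0.0056355, and ∫u*·(−ħ²/2m · u'') dx = 0.035311, so ⟨T⟩ = 0.035311 / 0.0056355.
⟨T⟩ = 6.2658.

6.266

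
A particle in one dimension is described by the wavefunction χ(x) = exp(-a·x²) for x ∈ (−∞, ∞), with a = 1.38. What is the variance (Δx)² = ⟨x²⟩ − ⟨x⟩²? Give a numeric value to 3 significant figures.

0.181

Compute ⟨x⟩ and ⟨x²⟩ separately, then (Δx)² = ⟨x²⟩ − ⟨x⟩².
Gaussian moments: ∫x^(2j)·e^(−2ax²) dx = (2j−1)!!/(4a)^j · √(π/(2a)), odd powers integrate to 0; here √(π/(2a)) = 1.0669.
Normalization: ∫|χ|² dx = 1.0669.
⟨x⟩ = 0.0000 and ⟨x²⟩ = 0.18116.
(Δx)² = 0.18116 − (0.0000)² = 0.18116.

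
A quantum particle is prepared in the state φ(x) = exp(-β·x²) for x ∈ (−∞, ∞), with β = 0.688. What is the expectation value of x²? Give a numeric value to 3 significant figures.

⟨x²⟩ = ∫ x²·|φ|² dx / ∫|φ|² dx (integrals over the domain).
Gaussian moments: ∫x^(2j)·e^(−2βx²) dx = (2j−1)!!/(4β)^j · √(π/(2β)), odd powers integrate to 0; here √(π/(2β)) = 1.5110.
State is unnormalized: ∫|φ|² dx = 1.5110, and ∫φ*·x²·φ dx = 0.54906, so ⟨x²⟩ = 0.54906 / 1.5110.
⟨x²⟩ = 0.36337.

0.363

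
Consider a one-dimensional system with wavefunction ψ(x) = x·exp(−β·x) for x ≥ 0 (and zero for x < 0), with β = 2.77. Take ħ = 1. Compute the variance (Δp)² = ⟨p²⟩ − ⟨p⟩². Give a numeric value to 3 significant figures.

7.67

Compute ⟨p⟩ and ⟨p²⟩ separately; (Δp)² = ⟨p²⟩ − ⟨p⟩².
Differentiate x·exp(−β·x) with the product rule; every integrand then reduces to terms xʲ·e^(−2βx) on [0, ∞), with ∫₀^∞ xʲ·e^(−2βx) dx = j!/(2β)^(j+1).
Normalization: ∫|ψ|² dx = 0.011763.
⟨p⟩ = 0.0000 and ⟨p²⟩ = 7.6729.
(Δp)² = 7.6729 − (0.0000)² = 7.6729.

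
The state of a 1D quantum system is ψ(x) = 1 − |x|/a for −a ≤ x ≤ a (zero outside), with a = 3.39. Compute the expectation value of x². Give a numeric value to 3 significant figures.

1.15

⟨x²⟩ = ∫ x²·|ψ|² dx / ∫|ψ|² dx (integrals over the domain).
ψ is even, so ∫ over [−a, a] = 2∫₀ᵃ with ψ = 1 − x/a there: ∫₀ᵃ (1 − x/a)² dx = a/3, ∫₀ᵃ x²(1 − x/a)² dx = a³/30, ∫₀ᵃ x⁴(1 − x/a)² dx = a⁵/105.
State is unnormalized: ∫|ψ|² dx = 2.2600, and ∫ψ*·x²·ψ dx = 2.5972, so ⟨x²⟩ = 2.5972 / 2.2600.
⟨x²⟩ = 1.1492.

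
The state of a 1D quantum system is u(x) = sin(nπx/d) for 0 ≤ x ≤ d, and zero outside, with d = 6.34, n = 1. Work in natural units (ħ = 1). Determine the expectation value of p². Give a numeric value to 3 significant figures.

p² u = −ħ² d²u/dx²; ⟨p²⟩ = −ħ² ∫ u*·u'' dx / ∫|u|² dx.
d/dx sin(nπx/d) = (nπ/d)·cos(nπx/d) and d²/dx² sin(nπx/d) = −(nπ/d)²·sin(nπx/d); on 0 ≤ x ≤ d, ∫sin²(nπx/d) dx = d/2 and ∫sin(nπx/d)·cos(nπx/d) dx = 0.
State is unnormalized: ∫|u|² dx = 3.1700, and ∫u*·(−ħ² u'') dx = 0.77836, so ⟨p²⟩ = 0.77836 / 3.1700.
⟨p²⟩ = 0.24554.

0.246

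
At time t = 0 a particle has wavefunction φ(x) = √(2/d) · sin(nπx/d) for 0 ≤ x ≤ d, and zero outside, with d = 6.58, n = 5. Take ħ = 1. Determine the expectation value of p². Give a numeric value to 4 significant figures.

p² φ = −ħ² d²φ/dx²; ⟨p²⟩ = −ħ² ∫ φ*·φ'' dx.
d/dx sin(nπx/d) = (nπ/d)·cos(nπx/d) and d²/dx² sin(nπx/d) = −(nπ/d)²·sin(nπx/d); on 0 ≤ x ≤ d, ∫sin²(nπx/d) dx = d/2 and ∫sin(nπx/d)·cos(nπx/d) dx = 0.
⟨p²⟩ = 5.6989.

5.699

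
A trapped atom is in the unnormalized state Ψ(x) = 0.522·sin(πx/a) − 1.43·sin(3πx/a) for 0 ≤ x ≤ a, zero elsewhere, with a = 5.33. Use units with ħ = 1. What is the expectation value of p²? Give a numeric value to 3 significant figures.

p² Ψ = −ħ² d²Ψ/dx²; ⟨p²⟩ = −ħ² ∫ Ψ*·Ψ'' dx / ∫|Ψ|² dx.
d²/dx² sin(jπx/a) = −(jπ/a)²·sin(jπx/a); on 0 ≤ x ≤ a, ∫sin²(jπx/a) dx = a/2 and ∫sin(jπx/a)·sin(lπx/a) dx = 0 for j ≠ l, so only diagonal terms survive in ∫|Ψ|² and ∫Ψ·Ψ″; ∫Ψ·Ψ′ dx = [Ψ²/2] between the walls = 0.
State is unnormalized: ∫|Ψ|² dx = 6.1758, and ∫Ψ*·(−ħ² Ψ'') dx = 17.292, so ⟨p²⟩ = 17.292 / 6.1758.
⟨p²⟩ = 2.7999.

2.80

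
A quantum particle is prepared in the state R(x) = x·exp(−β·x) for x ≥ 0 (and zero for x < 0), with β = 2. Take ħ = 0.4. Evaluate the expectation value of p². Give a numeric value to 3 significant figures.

0.640

p² R = −ħ² d²R/dx²; ⟨p²⟩ = −ħ² ∫ R*·R'' dx / ∫|R|² dx.
Differentiate x·exp(−β·x) with the product rule; every integrand then reduces to terms xʲ·e^(−2βx) on [0, ∞), with ∫₀^∞ xʲ·e^(−2βx) dx = j!/(2β)^(j+1).
State is unnormalized: ∫|R|² dx = 0.031250, and ∫R*·(−ħ² R'') dx = 0.020000, so ⟨p²⟩ = 0.020000 / 0.031250.
⟨p²⟩ = 0.64000.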